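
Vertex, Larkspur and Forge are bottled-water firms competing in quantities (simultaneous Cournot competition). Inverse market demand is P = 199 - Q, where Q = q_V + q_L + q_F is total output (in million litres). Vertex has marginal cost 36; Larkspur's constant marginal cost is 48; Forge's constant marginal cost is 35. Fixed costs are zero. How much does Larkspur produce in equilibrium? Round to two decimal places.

Vertex's profit: π_V = (199 - Q)q_V - (36q_V). Setting ∂π_V/∂q_V = 0: 163 - 2q_V - (q_L + q_F) = 0.
Larkspur's profit: π_L = (199 - Q)q_L - (48q_L). Setting ∂π_L/∂q_L = 0: 151 - 2q_L - (q_V + q_F) = 0.
Forge's first-order condition: 164 - 2q_F - (q_V + q_L) = 0.
Summing all 3 equations gives 478 − 4Q = 0, hence Q = 239/2.
Back-substituting: q_V = (163 − 239/2) = 87/2, q_L = (151 − 239/2) = 63/2, q_F = (164 − 239/2) = 89/2.

31.50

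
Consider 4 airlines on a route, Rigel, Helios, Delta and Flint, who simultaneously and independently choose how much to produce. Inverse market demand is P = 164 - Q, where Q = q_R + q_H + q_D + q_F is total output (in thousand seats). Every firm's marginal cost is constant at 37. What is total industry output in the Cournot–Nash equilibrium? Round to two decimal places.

101.60

Each firm earns π_i = (164 - Q)q_i - 37q_i.
First-order condition (treating rivals' output as given): 127 - 2q_i - Σ_{j≠i} q_j = 0.
With identical firms every q_j equals q_i, so Σ_{j≠i} q_j = 3q_i and 127 = 5q_i, giving q_i = 127/5.
Total output Q = 127/5 + 127/5 + 127/5 + 127/5 = 508/5.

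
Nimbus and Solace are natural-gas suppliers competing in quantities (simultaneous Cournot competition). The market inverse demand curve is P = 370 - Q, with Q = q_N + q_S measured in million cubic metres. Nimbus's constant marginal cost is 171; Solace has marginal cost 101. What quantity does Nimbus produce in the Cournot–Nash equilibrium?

Nimbus's profit: π_N = (370 - Q)q_N - (171q_N). Setting ∂π_N/∂q_N = 0: 199 - 2q_N - (q_S) = 0.
Solace's first-order condition: 269 - 2q_S - (q_N) = 0.
So q_N = (199 - q_S)/2 and q_S = (269 - q_N)/2.
Substituting one into the other gives q_N = 43 and q_S = 113.

43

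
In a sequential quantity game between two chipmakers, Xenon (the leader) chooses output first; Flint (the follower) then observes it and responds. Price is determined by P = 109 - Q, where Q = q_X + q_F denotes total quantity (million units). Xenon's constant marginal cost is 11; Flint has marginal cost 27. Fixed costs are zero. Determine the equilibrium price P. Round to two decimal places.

Solve by backward induction. Given q_X, the follower Flint maximises π_F = (109 - q_X - q_F)q_F - 27q_F.
∂π_F/∂q_F = 82 - q_X - 2q_F = 0 gives the reaction function q_F = (82 - q_X)/2.
The leader anticipates this reaction. Substituting into P = 109 - Q gives P = 68 - (1/2)q_X, so π_X = (68 - (1/2)q_X)q_X - 11q_X.
Maximising: ∂π_X/∂q_X = 57 - q_X = 0, giving q_X = 57.
Then q_F = (82 - 57)/2 = 25/2.
Total output Q = 139/2, so price P = 109 - 139/2 = 79/2.

39.50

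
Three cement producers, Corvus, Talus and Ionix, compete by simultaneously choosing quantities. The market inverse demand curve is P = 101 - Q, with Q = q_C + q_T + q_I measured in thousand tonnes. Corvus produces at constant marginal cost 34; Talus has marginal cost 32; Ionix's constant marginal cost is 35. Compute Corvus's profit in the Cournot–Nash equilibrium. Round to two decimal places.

Corvus's profit: π_C = (101 - Q)q_C - (34q_C). Setting ∂π_C/∂q_C = 0: 67 - 2q_C - (q_T + q_I) = 0.
Talus's profit: π_T = (101 - Q)q_T - (32q_T). Setting ∂π_T/∂q_T = 0: 69 - 2q_T - (q_C + q_I) = 0.
Ionix's first-order condition: 66 - 2q_I - (q_C + q_T) = 0.
Summing all 3 equations gives 202 − 4Q = 0, hence Q = 101/2.
Back-substituting: q_C = (67 − 101/2) = 33/2, q_T = (69 − 101/2) = 37/2, q_I = (66 − 101/2) = 31/2.
Price P = 101 - 101/2 = 101/2.
Corvus's profit: (101/2 - 34)·(33/2) = 1089/4.

272.25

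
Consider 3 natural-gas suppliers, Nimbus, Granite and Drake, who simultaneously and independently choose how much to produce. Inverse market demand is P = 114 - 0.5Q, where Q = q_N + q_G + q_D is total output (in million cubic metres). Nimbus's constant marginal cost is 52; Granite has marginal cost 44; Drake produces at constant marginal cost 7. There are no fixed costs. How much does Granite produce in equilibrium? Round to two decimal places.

20.50

Nimbus's profit: π_N = (114 - 0.5Q)q_N - (52q_N). Setting ∂π_N/∂q_N = 0: 62 - q_N - (1/2)(q_G + q_D) = 0.
Granite's profit: π_G = (114 - 0.5Q)q_G - (44q_G). Setting ∂π_G/∂q_G = 0: 70 - q_G - (1/2)(q_N + q_D) = 0.
Drake's first-order condition: 107 - q_D - (1/2)(q_N + q_G) = 0.
Summing all 3 equations gives 239 − 2Q = 0, hence Q = 239/2.
Back-substituting: q_N = (62 − 239/4)/(1/2) = 9/2, q_G = (70 − 239/4)/(1/2) = 41/2, q_D = (107 − 239/4)/(1/2) = 189/2.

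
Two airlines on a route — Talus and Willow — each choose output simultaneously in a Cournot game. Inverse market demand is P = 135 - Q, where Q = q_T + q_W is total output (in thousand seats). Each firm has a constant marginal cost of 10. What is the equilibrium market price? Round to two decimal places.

51.67

A representative firm's profit is π_i = q_i(135 - Q) - 10q_i.
Setting ∂π_i/∂q_i = 0 with rivals' quantities fixed: 125 - 2q_i - q_j = 0.
By symmetry each firm produces the same amount; substituting q_j = q_i yields q_i = 125/3.
Total output Q = 250/3, so price P = 135 - 250/3 = 155/3.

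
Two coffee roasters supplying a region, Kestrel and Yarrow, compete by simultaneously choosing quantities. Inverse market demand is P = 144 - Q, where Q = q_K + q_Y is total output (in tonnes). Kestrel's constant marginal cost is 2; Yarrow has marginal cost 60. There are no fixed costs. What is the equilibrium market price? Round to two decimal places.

68.67

Kestrel's profit: π_K = (144 - Q)q_K - (2q_K). Setting ∂π_K/∂q_K = 0: 142 - 2q_K - (q_Y) = 0.
Yarrow's first-order condition: 84 - 2q_Y - (q_K) = 0.
Rearranging gives the reaction functions q_K = (142 - q_Y)/2 and q_Y = (84 - q_K)/2.
Substituting one into the other gives q_K = 200/3 and q_Y = 26/3.
Total output Q = 226/3, so price P = 144 - 226/3 = 206/3.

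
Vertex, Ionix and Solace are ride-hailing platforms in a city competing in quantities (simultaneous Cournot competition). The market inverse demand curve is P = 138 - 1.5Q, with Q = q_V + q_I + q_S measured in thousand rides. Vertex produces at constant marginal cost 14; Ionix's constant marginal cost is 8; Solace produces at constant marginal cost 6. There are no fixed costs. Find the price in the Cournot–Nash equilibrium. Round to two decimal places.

Vertex's profit: π_V = (138 - 1.5Q)q_V - (14q_V). Setting ∂π_V/∂q_V = 0: 124 - 3q_V - (3/2)(q_I + q_S) = 0.
Ionix's profit: π_I = (138 - 1.5Q)q_I - (8q_I). Setting ∂π_I/∂q_I = 0: 130 - 3q_I - (3/2)(q_V + q_S) = 0.
Solace's profit: π_S = (138 - 1.5Q)q_S - (6q_S). Setting ∂π_S/∂q_S = 0: 132 - 3q_S - (3/2)(q_V + q_I) = 0.
Adding the 3 first-order conditions: 386 − 6Q = 0, so Q = 193/3.
Back-substituting: q_V = (124 − 193/2)/(3/2) = 55/3, q_I = (130 − 193/2)/(3/2) = 67/3, q_S = (132 − 193/2)/(3/2) = 71/3.
Total output Q = 193/3, so price P = 138 - (3/2)·(193/3) = 83/2.

41.50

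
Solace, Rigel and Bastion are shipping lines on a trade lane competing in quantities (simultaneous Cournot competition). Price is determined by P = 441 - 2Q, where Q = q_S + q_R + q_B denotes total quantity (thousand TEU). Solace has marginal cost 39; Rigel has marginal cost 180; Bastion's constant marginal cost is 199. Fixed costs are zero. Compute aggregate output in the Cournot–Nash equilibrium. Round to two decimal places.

Solace's profit: π_S = (441 - 2Q)q_S - (39q_S). Setting ∂π_S/∂q_S = 0: 402 - 4q_S - 2(q_R + q_B) = 0.
Rigel's first-order condition: 261 - 4q_R - 2(q_S + q_B) = 0.
Bastion's profit: π_B = (441 - 2Q)q_B - (199q_B). Setting ∂π_B/∂q_B = 0: 242 - 4q_B - 2(q_S + q_R) = 0.
Adding the 3 first-order conditions: 905 − 8Q = 0, so Q = 905/8.
Back-substituting: q_S = (402 − 905/4)/2 = 703/8, q_R = (261 − 905/4)/2 = 139/8, q_B = (242 − 905/4)/2 = 63/8.
Total output Q = 703/8 + 139/8 + 63/8 = 905/8.

113.13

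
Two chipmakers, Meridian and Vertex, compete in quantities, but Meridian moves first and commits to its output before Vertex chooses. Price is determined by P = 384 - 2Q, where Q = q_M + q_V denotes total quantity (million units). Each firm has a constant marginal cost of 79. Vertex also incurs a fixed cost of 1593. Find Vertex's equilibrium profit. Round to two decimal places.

1314.03

The follower Vertex best-responds to any q_M: π_V = (384 - 2Q)q_V - 79q_V.
Setting the follower's marginal profit to zero, 305 - 2q_M - 4q_V = 0, i.e. q_V = (305 - 2q_M)/4.
Meridian substitutes q_V(q_M) into its own profit: π_M = q_M(384 - 2q_M - (305 - 2q_M)/2) - 79q_M = (463/2 - q_M)q_M - 79q_M.
The leader's first-order condition 305/2 - 2q_M = 0 yields q_M = 305/4.
Then q_V = (305 - 2·(305/4))/4 = 305/8.
Price P = 384 - 2·(915/8) = 621/4.
Vertex's profit: (621/4 - 79)·(305/8) - 1593 = 1314.0313.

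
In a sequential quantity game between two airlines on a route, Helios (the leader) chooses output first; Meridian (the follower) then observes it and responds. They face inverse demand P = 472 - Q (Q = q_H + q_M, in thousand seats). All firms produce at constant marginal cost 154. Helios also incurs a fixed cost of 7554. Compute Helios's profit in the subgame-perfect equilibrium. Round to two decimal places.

5086.50

Solve by backward induction. Given q_H, the follower Meridian maximises π_M = (472 - q_H - q_M)q_M - 154q_M.
Setting the follower's marginal profit to zero, 318 - q_H - 2q_M = 0, i.e. q_M = (318 - q_H)/2.
The leader anticipates this reaction. Substituting into P = 472 - Q gives P = 313 - (1/2)q_H, so π_H = (313 - (1/2)q_H)q_H - 154q_H.
Leader FOC: 159 - q_H = 0, so q_H = 159.
Then q_M = (318 - 159)/2 = 159/2.
Price P = 472 - 477/2 = 467/2.
Helios's profit: (467/2 - 154)·159 - 7554 = 5086.5000.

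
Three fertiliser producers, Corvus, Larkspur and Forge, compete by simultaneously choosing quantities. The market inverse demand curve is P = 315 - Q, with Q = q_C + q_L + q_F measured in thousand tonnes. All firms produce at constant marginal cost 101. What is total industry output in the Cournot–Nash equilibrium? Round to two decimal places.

160.50

A representative firm's profit is π_i = q_i(315 - Q) - 101q_i.
First-order condition (treating rivals' output as given): 214 - 2q_i - Σ_{j≠i} q_j = 0.
By symmetry each firm produces the same amount; substituting Σ_{j≠i} q_j = 2q_i yields q_i = 214/4 = 107/2.
Total output Q = 107/2 + 107/2 + 107/2 = 321/2.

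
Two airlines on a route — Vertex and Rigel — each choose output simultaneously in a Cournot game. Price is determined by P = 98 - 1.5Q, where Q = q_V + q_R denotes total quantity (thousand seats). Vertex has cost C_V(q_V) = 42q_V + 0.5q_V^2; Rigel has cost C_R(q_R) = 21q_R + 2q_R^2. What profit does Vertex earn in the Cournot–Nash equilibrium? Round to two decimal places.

230.60

Vertex's profit: π_V = (98 - 1.5Q)q_V - (42q_V + (1/2)q_V²). Setting ∂π_V/∂q_V = 0: 56 - 4q_V - (3/2)(q_R) = 0.
Rigel's profit: π_R = (98 - 1.5Q)q_R - (21q_R + 2q_R²). Setting ∂π_R/∂q_R = 0: 77 - 7q_R - (3/2)(q_V) = 0.
Rearranging gives the reaction functions q_V = (56 - (3/2)q_R)/4 and q_R = (77 - (3/2)q_V)/7.
Solving the pair: q_V = 1106/103, q_R = 896/103.
Price P = 98 - (3/2)·19.4369 = 68.8447.
Vertex's profit: 68.8447·(1106/103) - 42·(1106/103) - (1/2)(1106/103)² = 230.6034.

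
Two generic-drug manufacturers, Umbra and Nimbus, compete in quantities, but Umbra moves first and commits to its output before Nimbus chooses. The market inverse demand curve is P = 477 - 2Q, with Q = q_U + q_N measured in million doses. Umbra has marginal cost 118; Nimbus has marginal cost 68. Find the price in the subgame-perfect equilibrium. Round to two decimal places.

Solve by backward induction. Given q_U, the follower Nimbus maximises π_N = (477 - 2q_U - 2q_N)q_N - 68q_N.
Follower FOC: 409 - 2q_U - 4q_N = 0, so q_N(q_U) = (409 - 2q_U)/4.
Umbra substitutes q_N(q_U) into its own profit: π_U = q_U(477 - 2q_U - (409 - 2q_U)/2) - 118q_U = (545/2 - q_U)q_U - 118q_U.
Maximising: ∂π_U/∂q_U = 309/2 - 2q_U = 0, giving q_U = 309/4.
Then q_N = (409 - 2·(309/4))/4 = 509/8.
Total output Q = 1127/8, so price P = 477 - 2·(1127/8) = 781/4.

195.25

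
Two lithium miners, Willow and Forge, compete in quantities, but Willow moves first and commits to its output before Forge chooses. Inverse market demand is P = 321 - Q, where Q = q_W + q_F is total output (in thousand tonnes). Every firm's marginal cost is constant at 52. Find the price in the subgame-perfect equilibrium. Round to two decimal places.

119.25

The follower Forge best-responds to any q_W: π_F = (321 - Q)q_F - 52q_F.
∂π_F/∂q_F = 269 - q_W - 2q_F = 0 gives the reaction function q_F = (269 - q_W)/2.
The leader anticipates this reaction. Substituting into P = 321 - Q gives P = 373/2 - (1/2)q_W, so π_W = (373/2 - (1/2)q_W)q_W - 52q_W.
The leader's first-order condition 269/2 - q_W = 0 yields q_W = 269/2.
Then q_F = (269 - 269/2)/2 = 269/4.
Total output Q = 807/4, so price P = 321 - 807/4 = 477/4.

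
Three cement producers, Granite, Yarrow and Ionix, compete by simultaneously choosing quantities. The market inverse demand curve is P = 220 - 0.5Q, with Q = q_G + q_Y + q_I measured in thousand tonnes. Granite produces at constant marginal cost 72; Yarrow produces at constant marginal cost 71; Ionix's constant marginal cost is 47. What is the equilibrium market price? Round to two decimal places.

102.50

Granite's profit: π_G = (220 - 0.5Q)q_G - (72q_G). Setting ∂π_G/∂q_G = 0: 148 - q_G - (1/2)(q_Y + q_I) = 0.
Yarrow's profit: π_Y = (220 - 0.5Q)q_Y - (71q_Y). Setting ∂π_Y/∂q_Y = 0: 149 - q_Y - (1/2)(q_G + q_I) = 0.
Ionix's first-order condition: 173 - q_I - (1/2)(q_G + q_Y) = 0.
Adding the 3 conditions: 470 − Q − Q = 0, i.e. Q = 235.
Back-substituting: q_G = (148 − 235/2)/(1/2) = 61, q_Y = (149 − 235/2)/(1/2) = 63, q_I = (173 − 235/2)/(1/2) = 111.
Total output Q = 235, so price P = 220 - (1/2)·235 = 205/2.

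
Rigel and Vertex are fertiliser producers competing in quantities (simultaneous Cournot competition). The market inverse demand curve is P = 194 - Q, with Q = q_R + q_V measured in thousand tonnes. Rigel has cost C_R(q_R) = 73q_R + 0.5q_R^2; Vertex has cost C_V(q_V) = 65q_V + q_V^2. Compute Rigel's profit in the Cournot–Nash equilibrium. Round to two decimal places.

Rigel's profit: π_R = (194 - Q)q_R - (73q_R + (1/2)q_R²). Setting ∂π_R/∂q_R = 0: 121 - 3q_R - (q_V) = 0.
Vertex's first-order condition: 129 - 4q_V - (q_R) = 0.
Rearranging gives the reaction functions q_R = (121 - q_V)/3 and q_V = (129 - q_R)/4.
Solving the pair: q_R = 355/11, q_V = 266/11.
Price P = 194 - 621/11 = 1513/11.
Rigel's profit: (1513/11)·(355/11) - 73·(355/11) - (1/2)(355/11)² = 1562.2934.

1562.29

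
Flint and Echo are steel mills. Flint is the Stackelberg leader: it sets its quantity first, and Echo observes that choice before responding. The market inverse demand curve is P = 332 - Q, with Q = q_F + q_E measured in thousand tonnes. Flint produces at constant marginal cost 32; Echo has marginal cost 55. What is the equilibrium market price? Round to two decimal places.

112.75

Solve by backward induction. Given q_F, the follower Echo maximises π_E = (332 - q_F - q_E)q_E - 55q_E.
Setting the follower's marginal profit to zero, 277 - q_F - 2q_E = 0, i.e. q_E = (277 - q_F)/2.
The leader anticipates this reaction. Substituting into P = 332 - Q gives P = 387/2 - (1/2)q_F, so π_F = (387/2 - (1/2)q_F)q_F - 32q_F.
Leader FOC: 323/2 - q_F = 0, so q_F = 323/2.
Then q_E = (277 - 323/2)/2 = 231/4.
Total output Q = 877/4, so price P = 332 - 877/4 = 451/4.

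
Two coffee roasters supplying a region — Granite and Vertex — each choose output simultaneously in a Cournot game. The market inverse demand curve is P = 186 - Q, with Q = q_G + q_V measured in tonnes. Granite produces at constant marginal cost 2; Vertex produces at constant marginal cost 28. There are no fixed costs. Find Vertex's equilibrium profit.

Granite's profit: π_G = (186 - Q)q_G - (2q_G). Setting ∂π_G/∂q_G = 0: 184 - 2q_G - (q_V) = 0.
Vertex's first-order condition: 158 - 2q_V - (q_G) = 0.
Best responses: q_G = (184 - q_V)/2, q_V = (158 - q_G)/2.
Substituting one into the other gives q_G = 70 and q_V = 44.
Price P = 186 - 114 = 72.
Vertex's profit: (72 - 28)·44 = 1936.

1936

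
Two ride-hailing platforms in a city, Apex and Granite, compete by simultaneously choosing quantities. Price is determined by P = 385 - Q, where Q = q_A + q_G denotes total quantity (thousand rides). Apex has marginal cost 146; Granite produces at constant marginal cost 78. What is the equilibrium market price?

Apex's profit: π_A = (385 - Q)q_A - (146q_A). Setting ∂π_A/∂q_A = 0: 239 - 2q_A - (q_G) = 0.
Granite's profit: π_G = (385 - Q)q_G - (78q_G). Setting ∂π_G/∂q_G = 0: 307 - 2q_G - (q_A) = 0.
So q_A = (239 - q_G)/2 and q_G = (307 - q_A)/2.
Substituting one into the other gives q_A = 57 and q_G = 125.
Total output Q = 182, so price P = 385 - 182 = 203.

203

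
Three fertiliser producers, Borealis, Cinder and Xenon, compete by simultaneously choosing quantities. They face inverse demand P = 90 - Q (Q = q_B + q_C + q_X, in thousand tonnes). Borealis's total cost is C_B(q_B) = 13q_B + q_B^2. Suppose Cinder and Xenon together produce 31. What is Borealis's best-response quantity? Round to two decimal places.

11.50

With rivals' combined output fixed at 31, Borealis's profit is π_B = (90 - 31 - q_B)q_B - (13q_B + q_B²) = (59 - q_B)q_B - (13q_B + q_B²).
∂π_B/∂q_B = 46 - 4q_B = 0, so q_B = 23/2.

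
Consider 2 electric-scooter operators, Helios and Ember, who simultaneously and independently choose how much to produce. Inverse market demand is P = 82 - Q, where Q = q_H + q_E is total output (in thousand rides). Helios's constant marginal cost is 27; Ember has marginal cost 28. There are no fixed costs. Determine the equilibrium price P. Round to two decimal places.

Helios's profit: π_H = (82 - Q)q_H - (27q_H). Setting ∂π_H/∂q_H = 0: 55 - 2q_H - (q_E) = 0.
Ember's profit: π_E = (82 - Q)q_E - (28q_E). Setting ∂π_E/∂q_E = 0: 54 - 2q_E - (q_H) = 0.
So q_H = (55 - q_E)/2 and q_E = (54 - q_H)/2.
Substituting one into the other gives q_H = 56/3 and q_E = 53/3.
Total output Q = 109/3, so price P = 82 - 109/3 = 137/3.

45.67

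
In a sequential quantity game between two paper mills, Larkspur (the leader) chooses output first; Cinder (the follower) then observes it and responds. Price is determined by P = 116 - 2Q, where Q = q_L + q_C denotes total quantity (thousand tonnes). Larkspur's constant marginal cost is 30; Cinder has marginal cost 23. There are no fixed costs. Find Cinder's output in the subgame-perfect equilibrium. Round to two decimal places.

13.38

Solve by backward induction. Given q_L, the follower Cinder maximises π_C = (116 - 2q_L - 2q_C)q_C - 23q_C.
∂π_C/∂q_C = 93 - 2q_L - 4q_C = 0 gives the reaction function q_C = (93 - 2q_L)/4.
The leader anticipates this reaction. Substituting into P = 116 - 2Q gives P = 139/2 - q_L, so π_L = (139/2 - q_L)q_L - 30q_L.
Leader FOC: 79/2 - 2q_L = 0, so q_L = 79/4.
Then q_C = (93 - 2·(79/4))/4 = 107/8.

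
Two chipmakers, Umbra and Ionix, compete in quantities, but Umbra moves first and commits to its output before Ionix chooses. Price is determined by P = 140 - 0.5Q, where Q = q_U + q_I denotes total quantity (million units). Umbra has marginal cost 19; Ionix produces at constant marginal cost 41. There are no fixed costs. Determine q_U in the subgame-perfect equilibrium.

143

The follower Ionix best-responds to any q_U: π_I = (140 - 0.5Q)q_I - 41q_I.
∂π_I/∂q_I = 99 - (1/2)q_U - q_I = 0 gives the reaction function q_I = (99 - (1/2)q_U).
The leader anticipates this reaction. Substituting into P = 140 - 0.5Q gives P = 181/2 - (1/4)q_U, so π_U = (181/2 - (1/4)q_U)q_U - 19q_U.
Leader FOC: 143/2 - (1/2)q_U = 0, so q_U = 143.
Then q_I = (99 - (1/2)·143) = 55/2.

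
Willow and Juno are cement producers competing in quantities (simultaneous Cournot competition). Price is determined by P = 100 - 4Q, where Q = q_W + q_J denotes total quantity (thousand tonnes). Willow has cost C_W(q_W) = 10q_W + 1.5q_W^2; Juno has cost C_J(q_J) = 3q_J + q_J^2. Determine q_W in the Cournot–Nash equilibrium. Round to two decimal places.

5.45

Willow's profit: π_W = (100 - 4Q)q_W - (10q_W + (3/2)q_W²). Setting ∂π_W/∂q_W = 0: 90 - 11q_W - 4(q_J) = 0.
Juno's first-order condition: 97 - 10q_J - 4(q_W) = 0.
Rearranging gives the reaction functions q_W = (90 - 4q_J)/11 and q_J = (97 - 4q_W)/10.
Substituting one into the other gives q_W = 256/47 and q_J = 707/94.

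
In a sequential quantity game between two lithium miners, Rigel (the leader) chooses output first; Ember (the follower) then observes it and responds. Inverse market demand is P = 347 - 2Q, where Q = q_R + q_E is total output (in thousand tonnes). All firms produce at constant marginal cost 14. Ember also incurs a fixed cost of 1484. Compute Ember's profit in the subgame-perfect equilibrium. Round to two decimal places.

Solve by backward induction. Given q_R, the follower Ember maximises π_E = (347 - 2q_R - 2q_E)q_E - 14q_E.
Setting the follower's marginal profit to zero, 333 - 2q_R - 4q_E = 0, i.e. q_E = (333 - 2q_R)/4.
Rigel substitutes q_E(q_R) into its own profit: π_R = q_R(347 - 2q_R - (333 - 2q_R)/2) - 14q_R = (361/2 - q_R)q_R - 14q_R.
The leader's first-order condition 333/2 - 2q_R = 0 yields q_R = 333/4.
Then q_E = (333 - 2·(333/4))/4 = 333/8.
Price P = 347 - 2·(999/8) = 389/4.
Ember's profit: (389/4 - 14)·(333/8) - 1484 = 1981.2813.

1981.28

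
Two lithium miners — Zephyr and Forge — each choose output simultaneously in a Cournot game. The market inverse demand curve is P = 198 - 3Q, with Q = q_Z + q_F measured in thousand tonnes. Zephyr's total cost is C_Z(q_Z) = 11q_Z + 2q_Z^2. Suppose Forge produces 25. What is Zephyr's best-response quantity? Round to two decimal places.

With the rival's output fixed at 25, Zephyr's profit is π_Z = (198 - 3·25 - 3q_Z)q_Z - (11q_Z + 2q_Z²) = (123 - 3q_Z)q_Z - (11q_Z + 2q_Z²).
∂π_Z/∂q_Z = 112 - 10q_Z = 0, so q_Z = 56/5.

11.20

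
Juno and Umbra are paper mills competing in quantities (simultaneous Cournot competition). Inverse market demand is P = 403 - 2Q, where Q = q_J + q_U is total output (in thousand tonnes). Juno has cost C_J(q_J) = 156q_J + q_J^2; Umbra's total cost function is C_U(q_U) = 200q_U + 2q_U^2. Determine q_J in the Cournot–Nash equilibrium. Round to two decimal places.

Juno's profit: π_J = (403 - 2Q)q_J - (156q_J + q_J²). Setting ∂π_J/∂q_J = 0: 247 - 6q_J - 2(q_U) = 0.
Umbra's first-order condition: 203 - 8q_U - 2(q_J) = 0.
So q_J = (247 - 2q_U)/6 and q_U = (203 - 2q_J)/8.
Substituting one into the other gives q_J = 785/22 and q_U = 181/11.

35.68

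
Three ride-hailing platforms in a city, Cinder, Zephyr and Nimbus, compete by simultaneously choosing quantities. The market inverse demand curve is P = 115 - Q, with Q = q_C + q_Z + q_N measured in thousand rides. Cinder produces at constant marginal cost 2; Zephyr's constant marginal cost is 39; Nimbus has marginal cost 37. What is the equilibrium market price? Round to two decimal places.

Cinder's profit: π_C = (115 - Q)q_C - (2q_C). Setting ∂π_C/∂q_C = 0: 113 - 2q_C - (q_Z + q_N) = 0.
Zephyr's first-order condition: 76 - 2q_Z - (q_C + q_N) = 0.
Nimbus's profit: π_N = (115 - Q)q_N - (37q_N). Setting ∂π_N/∂q_N = 0: 78 - 2q_N - (q_C + q_Z) = 0.
Summing all 3 equations gives 267 − 4Q = 0, hence Q = 267/4.
Back-substituting: q_C = (113 − 267/4) = 185/4, q_Z = (76 − 267/4) = 37/4, q_N = (78 − 267/4) = 45/4.
Total output Q = 267/4, so price P = 115 - 267/4 = 193/4.

48.25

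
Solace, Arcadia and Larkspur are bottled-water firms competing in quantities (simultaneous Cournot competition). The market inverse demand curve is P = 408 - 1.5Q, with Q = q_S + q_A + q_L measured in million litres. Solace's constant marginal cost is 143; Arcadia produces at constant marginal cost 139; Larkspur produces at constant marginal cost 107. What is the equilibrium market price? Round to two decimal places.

199.25

Solace's profit: π_S = (408 - 1.5Q)q_S - (143q_S). Setting ∂π_S/∂q_S = 0: 265 - 3q_S - (3/2)(q_A + q_L) = 0.
Arcadia's first-order condition: 269 - 3q_A - (3/2)(q_S + q_L) = 0.
Larkspur's profit: π_L = (408 - 1.5Q)q_L - (107q_L). Setting ∂π_L/∂q_L = 0: 301 - 3q_L - (3/2)(q_S + q_A) = 0.
Adding the 3 conditions: 835 − 3Q − 3Q = 0, i.e. Q = 835/6.
Back-substituting: q_S = (265 − 835/4)/(3/2) = 75/2, q_A = (269 − 835/4)/(3/2) = 241/6, q_L = (301 − 835/4)/(3/2) = 123/2.
Total output Q = 835/6, so price P = 408 - (3/2)·(835/6) = 797/4.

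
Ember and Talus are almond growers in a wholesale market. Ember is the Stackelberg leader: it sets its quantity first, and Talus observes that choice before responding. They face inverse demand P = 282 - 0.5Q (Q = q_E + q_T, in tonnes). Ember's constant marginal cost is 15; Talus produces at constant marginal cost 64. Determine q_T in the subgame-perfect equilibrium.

60

The follower Talus best-responds to any q_E: π_T = (282 - 0.5Q)q_T - 64q_T.
Follower FOC: 218 - (1/2)q_E - q_T = 0, so q_T(q_E) = (218 - (1/2)q_E).
Ember substitutes q_T(q_E) into its own profit: π_E = q_E(282 - (1/2)q_E - (218 - (1/2)q_E)/2) - 15q_E = (173 - (1/4)q_E)q_E - 15q_E.
Maximising: ∂π_E/∂q_E = 158 - (1/2)q_E = 0, giving q_E = 316.
Then q_T = (218 - (1/2)·316) = 60.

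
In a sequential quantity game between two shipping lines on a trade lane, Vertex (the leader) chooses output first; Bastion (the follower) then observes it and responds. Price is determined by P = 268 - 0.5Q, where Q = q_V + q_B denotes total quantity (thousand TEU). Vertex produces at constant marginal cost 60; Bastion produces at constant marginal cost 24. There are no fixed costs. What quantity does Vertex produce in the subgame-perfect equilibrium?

172

Solve by backward induction. Given q_V, the follower Bastion maximises π_B = (268 - (1/2)q_V - (1/2)q_B)q_B - 24q_B.
∂π_B/∂q_B = 244 - (1/2)q_V - q_B = 0 gives the reaction function q_B = (244 - (1/2)q_V).
The leader anticipates this reaction. Substituting into P = 268 - 0.5Q gives P = 146 - (1/4)q_V, so π_V = (146 - (1/4)q_V)q_V - 60q_V.
The leader's first-order condition 86 - (1/2)q_V = 0 yields q_V = 172.
Then q_B = (244 - (1/2)·172) = 158.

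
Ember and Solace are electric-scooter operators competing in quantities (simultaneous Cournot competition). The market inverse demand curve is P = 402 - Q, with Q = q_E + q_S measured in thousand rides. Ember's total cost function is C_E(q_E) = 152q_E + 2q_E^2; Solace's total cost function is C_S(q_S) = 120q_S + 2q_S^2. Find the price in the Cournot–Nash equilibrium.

Ember's profit: π_E = (402 - Q)q_E - (152q_E + 2q_E²). Setting ∂π_E/∂q_E = 0: 250 - 6q_E - (q_S) = 0.
Solace's first-order condition: 282 - 6q_S - (q_E) = 0.
Rearranging gives the reaction functions q_E = (250 - q_S)/6 and q_S = (282 - q_E)/6.
Substituting one into the other gives q_E = 174/5 and q_S = 206/5.
Total output Q = 76, so price P = 402 - 76 = 326.

326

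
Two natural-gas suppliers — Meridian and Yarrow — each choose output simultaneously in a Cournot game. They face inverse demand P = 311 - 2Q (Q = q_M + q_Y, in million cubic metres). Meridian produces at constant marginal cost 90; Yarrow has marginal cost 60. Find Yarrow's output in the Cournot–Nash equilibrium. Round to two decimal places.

46.83

Meridian's profit: π_M = (311 - 2Q)q_M - (90q_M). Setting ∂π_M/∂q_M = 0: 221 - 4q_M - 2(q_Y) = 0.
Yarrow's first-order condition: 251 - 4q_Y - 2(q_M) = 0.
Best responses: q_M = (221 - 2q_Y)/4, q_Y = (251 - 2q_M)/4.
Substituting one into the other gives q_M = 191/6 and q_Y = 281/6.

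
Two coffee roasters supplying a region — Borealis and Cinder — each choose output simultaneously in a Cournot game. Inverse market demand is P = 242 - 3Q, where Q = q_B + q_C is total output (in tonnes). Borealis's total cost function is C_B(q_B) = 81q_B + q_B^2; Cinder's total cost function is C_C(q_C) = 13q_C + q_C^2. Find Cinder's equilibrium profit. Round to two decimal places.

Borealis's profit: π_B = (242 - 3Q)q_B - (81q_B + q_B²). Setting ∂π_B/∂q_B = 0: 161 - 8q_B - 3(q_C) = 0.
Cinder's profit: π_C = (242 - 3Q)q_C - (13q_C + q_C²). Setting ∂π_C/∂q_C = 0: 229 - 8q_C - 3(q_B) = 0.
Rearranging gives the reaction functions q_B = (161 - 3q_C)/8 and q_C = (229 - 3q_B)/8.
Solving the pair: q_B = 601/55, q_C = 1349/55.
Price P = 242 - 3·(390/11) = 1492/11.
Cinder's profit: (1492/11)·(1349/55) - 13·(1349/55) - (1349/55)² = 2406.3484.

2406.35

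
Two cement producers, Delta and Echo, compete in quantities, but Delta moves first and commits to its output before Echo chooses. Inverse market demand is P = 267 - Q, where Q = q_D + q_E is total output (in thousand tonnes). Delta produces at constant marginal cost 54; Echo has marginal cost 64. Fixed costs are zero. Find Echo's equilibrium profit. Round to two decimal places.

2093.06

The follower Echo best-responds to any q_D: π_E = (267 - Q)q_E - 64q_E.
Follower FOC: 203 - q_D - 2q_E = 0, so q_E(q_D) = (203 - q_D)/2.
The leader anticipates this reaction. Substituting into P = 267 - Q gives P = 331/2 - (1/2)q_D, so π_D = (331/2 - (1/2)q_D)q_D - 54q_D.
Maximising: ∂π_D/∂q_D = 223/2 - q_D = 0, giving q_D = 223/2.
Then q_E = (203 - 223/2)/2 = 183/4.
Price P = 267 - 629/4 = 439/4.
Echo's profit: (439/4 - 64)·(183/4) = 2093.0625.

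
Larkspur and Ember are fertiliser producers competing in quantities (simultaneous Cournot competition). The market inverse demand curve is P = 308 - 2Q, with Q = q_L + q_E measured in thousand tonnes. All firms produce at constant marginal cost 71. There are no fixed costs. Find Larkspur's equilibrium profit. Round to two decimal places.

Each firm earns π_i = (308 - 2Q)q_i - 71q_i.
Setting ∂π_i/∂q_i = 0 with rivals' quantities fixed: 237 - 4q_i - 2q_j = 0.
With identical firms every q_j equals q_i, so q_j = q_i and 237 = 6q_i, giving q_i = 79/2.
Price P = 308 - 2·79 = 150.
Larkspur's profit: (150 - 71)·(79/2) = 3120.5000.

3120.50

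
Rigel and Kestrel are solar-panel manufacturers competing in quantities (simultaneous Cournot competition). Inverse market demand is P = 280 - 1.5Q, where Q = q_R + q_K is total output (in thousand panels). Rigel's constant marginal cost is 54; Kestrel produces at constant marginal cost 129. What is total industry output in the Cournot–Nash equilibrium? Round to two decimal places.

83.78

Rigel's profit: π_R = (280 - 1.5Q)q_R - (54q_R). Setting ∂π_R/∂q_R = 0: 226 - 3q_R - (3/2)(q_K) = 0.
Kestrel's profit: π_K = (280 - 1.5Q)q_K - (129q_K). Setting ∂π_K/∂q_K = 0: 151 - 3q_K - (3/2)(q_R) = 0.
Rearranging gives the reaction functions q_R = (226 - (3/2)q_K)/3 and q_K = (151 - (3/2)q_R)/3.
Substituting one into the other gives q_R = 602/9 and q_K = 152/9.
Total output Q = 602/9 + 152/9 = 754/9.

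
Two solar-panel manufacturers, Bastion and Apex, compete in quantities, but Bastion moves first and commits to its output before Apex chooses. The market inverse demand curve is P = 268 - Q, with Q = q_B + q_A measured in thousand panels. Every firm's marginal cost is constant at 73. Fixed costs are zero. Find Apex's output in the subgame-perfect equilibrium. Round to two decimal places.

The follower Apex best-responds to any q_B: π_A = (268 - Q)q_A - 73q_A.
Follower FOC: 195 - q_B - 2q_A = 0, so q_A(q_B) = (195 - q_B)/2.
The leader anticipates this reaction. Substituting into P = 268 - Q gives P = 341/2 - (1/2)q_B, so π_B = (341/2 - (1/2)q_B)q_B - 73q_B.
Leader FOC: 195/2 - q_B = 0, so q_B = 195/2.
Then q_A = (195 - 195/2)/2 = 195/4.

48.75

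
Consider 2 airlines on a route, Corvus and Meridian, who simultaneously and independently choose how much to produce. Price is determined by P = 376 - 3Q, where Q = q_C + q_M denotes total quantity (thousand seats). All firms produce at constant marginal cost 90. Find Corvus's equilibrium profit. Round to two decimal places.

3029.48

Each firm earns π_i = (376 - 3Q)q_i - 90q_i.
Setting ∂π_i/∂q_i = 0 with rivals' quantities fixed: 286 - 6q_i - 3q_j = 0.
By symmetry each firm produces the same amount; substituting q_j = q_i yields q_i = 286/9.
Price P = 376 - 3·(572/9) = 556/3.
Corvus's profit: (556/3 - 90)·(286/9) = 3029.4815.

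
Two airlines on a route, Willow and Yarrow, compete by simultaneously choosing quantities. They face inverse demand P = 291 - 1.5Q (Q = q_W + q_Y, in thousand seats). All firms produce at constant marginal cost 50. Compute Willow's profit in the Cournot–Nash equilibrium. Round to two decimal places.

Each firm earns π_i = (291 - 1.5Q)q_i - 50q_i.
First-order condition (treating rivals' output as given): 241 - 3q_i - (3/2)q_j = 0.
By symmetry each firm produces the same amount; substituting q_j = q_i yields q_i = 241/(9/2) = 482/9.
Price P = 291 - (3/2)·(964/9) = 391/3.
Willow's profit: (391/3 - 50)·(482/9) = 4302.2963.

4302.30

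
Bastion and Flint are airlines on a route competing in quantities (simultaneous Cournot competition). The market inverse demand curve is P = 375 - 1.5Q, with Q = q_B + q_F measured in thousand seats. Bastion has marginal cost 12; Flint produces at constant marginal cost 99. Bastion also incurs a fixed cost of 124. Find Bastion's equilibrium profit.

14876

Bastion's profit: π_B = (375 - 1.5Q)q_B - (12q_B). Setting ∂π_B/∂q_B = 0: 363 - 3q_B - (3/2)(q_F) = 0.
Flint's first-order condition: 276 - 3q_F - (3/2)(q_B) = 0.
So q_B = (363 - (3/2)q_F)/3 and q_F = (276 - (3/2)q_B)/3.
Solving the pair: q_B = 100, q_F = 42.
Price P = 375 - (3/2)·142 = 162.
Bastion's profit: (162 - 12)·100 - 124 = 14876.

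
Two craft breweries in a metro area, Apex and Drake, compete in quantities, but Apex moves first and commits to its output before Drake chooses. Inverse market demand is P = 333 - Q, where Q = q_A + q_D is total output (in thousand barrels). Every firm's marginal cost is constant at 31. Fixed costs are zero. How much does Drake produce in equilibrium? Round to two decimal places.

75.50

The follower Drake best-responds to any q_A: π_D = (333 - Q)q_D - 31q_D.
Follower FOC: 302 - q_A - 2q_D = 0, so q_D(q_A) = (302 - q_A)/2.
Apex substitutes q_D(q_A) into its own profit: π_A = q_A(333 - q_A - (302 - q_A)/2) - 31q_A = (182 - (1/2)q_A)q_A - 31q_A.
Leader FOC: 151 - q_A = 0, so q_A = 151.
Then q_D = (302 - 151)/2 = 151/2.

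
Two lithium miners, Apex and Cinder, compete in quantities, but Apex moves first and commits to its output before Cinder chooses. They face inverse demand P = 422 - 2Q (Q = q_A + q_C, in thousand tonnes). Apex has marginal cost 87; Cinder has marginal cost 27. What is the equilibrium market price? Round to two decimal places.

155.75

Solve by backward induction. Given q_A, the follower Cinder maximises π_C = (422 - 2q_A - 2q_C)q_C - 27q_C.
∂π_C/∂q_C = 395 - 2q_A - 4q_C = 0 gives the reaction function q_C = (395 - 2q_A)/4.
The leader anticipates this reaction. Substituting into P = 422 - 2Q gives P = 449/2 - q_A, so π_A = (449/2 - q_A)q_A - 87q_A.
Leader FOC: 275/2 - 2q_A = 0, so q_A = 275/4.
Then q_C = (395 - 2·(275/4))/4 = 515/8.
Total output Q = 1065/8, so price P = 422 - 2·(1065/8) = 623/4.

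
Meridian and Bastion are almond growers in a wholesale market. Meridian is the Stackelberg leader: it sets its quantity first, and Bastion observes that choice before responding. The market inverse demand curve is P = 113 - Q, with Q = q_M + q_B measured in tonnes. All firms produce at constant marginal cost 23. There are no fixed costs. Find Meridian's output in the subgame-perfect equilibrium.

45

Solve by backward induction. Given q_M, the follower Bastion maximises π_B = (113 - q_M - q_B)q_B - 23q_B.
Setting the follower's marginal profit to zero, 90 - q_M - 2q_B = 0, i.e. q_B = (90 - q_M)/2.
Meridian substitutes q_B(q_M) into its own profit: π_M = q_M(113 - q_M - (90 - q_M)/2) - 23q_M = (68 - (1/2)q_M)q_M - 23q_M.
Maximising: ∂π_M/∂q_M = 45 - q_M = 0, giving q_M = 45.
Then q_B = (90 - 45)/2 = 45/2.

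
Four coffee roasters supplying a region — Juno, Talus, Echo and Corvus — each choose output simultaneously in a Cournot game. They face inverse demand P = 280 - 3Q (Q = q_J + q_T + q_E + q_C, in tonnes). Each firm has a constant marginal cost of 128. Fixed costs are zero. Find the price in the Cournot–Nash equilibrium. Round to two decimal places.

Each firm earns π_i = (280 - 3Q)q_i - 128q_i.
First-order condition (treating rivals' output as given): 152 - 6q_i - 3·Σ_{j≠i} q_j = 0.
With identical firms every q_j equals q_i, so Σ_{j≠i} q_j = 3q_i and 152 = 15q_i, giving q_i = 152/15.
Total output Q = 608/15, so price P = 280 - 3·(608/15) = 792/5.

158.40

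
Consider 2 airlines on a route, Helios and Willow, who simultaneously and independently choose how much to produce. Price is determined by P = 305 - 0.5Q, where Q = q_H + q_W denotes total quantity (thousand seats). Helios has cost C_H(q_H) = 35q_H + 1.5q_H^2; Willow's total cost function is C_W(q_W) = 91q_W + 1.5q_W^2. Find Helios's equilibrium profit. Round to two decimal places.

Helios's profit: π_H = (305 - 0.5Q)q_H - (35q_H + (3/2)q_H²). Setting ∂π_H/∂q_H = 0: 270 - 4q_H - (1/2)(q_W) = 0.
Willow's first-order condition: 214 - 4q_W - (1/2)(q_H) = 0.
Best responses: q_H = (270 - (1/2)q_W)/4, q_W = (214 - (1/2)q_H)/4.
Substituting one into the other gives q_H = 556/9 and q_W = 412/9.
Price P = 305 - (1/2)·(968/9) = 251.2222.
Helios's profit: 251.2222·(556/9) - 35·(556/9) - (3/2)(556/9)² = 7632.9877.

7632.99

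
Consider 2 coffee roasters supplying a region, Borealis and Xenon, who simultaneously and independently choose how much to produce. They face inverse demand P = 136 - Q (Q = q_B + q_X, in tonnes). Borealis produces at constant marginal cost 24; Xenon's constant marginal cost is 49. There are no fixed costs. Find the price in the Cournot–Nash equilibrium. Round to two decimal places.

Borealis's profit: π_B = (136 - Q)q_B - (24q_B). Setting ∂π_B/∂q_B = 0: 112 - 2q_B - (q_X) = 0.
Xenon's profit: π_X = (136 - Q)q_X - (49q_X). Setting ∂π_X/∂q_X = 0: 87 - 2q_X - (q_B) = 0.
So q_B = (112 - q_X)/2 and q_X = (87 - q_B)/2.
Substituting one into the other gives q_B = 137/3 and q_X = 62/3.
Total output Q = 199/3, so price P = 136 - 199/3 = 209/3.

69.67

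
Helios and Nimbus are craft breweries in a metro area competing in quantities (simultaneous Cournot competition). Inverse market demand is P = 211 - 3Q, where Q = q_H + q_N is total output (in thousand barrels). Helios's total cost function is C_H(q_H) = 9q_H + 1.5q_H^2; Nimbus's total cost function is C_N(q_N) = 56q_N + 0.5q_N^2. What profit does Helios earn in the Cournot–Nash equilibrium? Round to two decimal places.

1389.82

Helios's profit: π_H = (211 - 3Q)q_H - (9q_H + (3/2)q_H²). Setting ∂π_H/∂q_H = 0: 202 - 9q_H - 3(q_N) = 0.
Nimbus's profit: π_N = (211 - 3Q)q_N - (56q_N + (1/2)q_N²). Setting ∂π_N/∂q_N = 0: 155 - 7q_N - 3(q_H) = 0.
Best responses: q_H = (202 - 3q_N)/9, q_N = (155 - 3q_H)/7.
Substituting one into the other gives q_H = 949/54 and q_N = 263/18.
Price P = 211 - 3·(869/27) = 1030/9.
Helios's profit: (1030/9)·(949/54) - 9·(949/54) - (3/2)(949/54)² = 1389.8164.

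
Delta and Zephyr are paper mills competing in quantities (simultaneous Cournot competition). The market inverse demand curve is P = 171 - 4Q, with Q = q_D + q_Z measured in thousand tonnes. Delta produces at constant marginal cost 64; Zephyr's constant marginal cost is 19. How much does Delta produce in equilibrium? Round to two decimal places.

Delta's profit: π_D = (171 - 4Q)q_D - (64q_D). Setting ∂π_D/∂q_D = 0: 107 - 8q_D - 4(q_Z) = 0.
Zephyr's first-order condition: 152 - 8q_Z - 4(q_D) = 0.
So q_D = (107 - 4q_Z)/8 and q_Z = (152 - 4q_D)/8.
Solving the pair: q_D = 31/6, q_Z = 197/12.

5.17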